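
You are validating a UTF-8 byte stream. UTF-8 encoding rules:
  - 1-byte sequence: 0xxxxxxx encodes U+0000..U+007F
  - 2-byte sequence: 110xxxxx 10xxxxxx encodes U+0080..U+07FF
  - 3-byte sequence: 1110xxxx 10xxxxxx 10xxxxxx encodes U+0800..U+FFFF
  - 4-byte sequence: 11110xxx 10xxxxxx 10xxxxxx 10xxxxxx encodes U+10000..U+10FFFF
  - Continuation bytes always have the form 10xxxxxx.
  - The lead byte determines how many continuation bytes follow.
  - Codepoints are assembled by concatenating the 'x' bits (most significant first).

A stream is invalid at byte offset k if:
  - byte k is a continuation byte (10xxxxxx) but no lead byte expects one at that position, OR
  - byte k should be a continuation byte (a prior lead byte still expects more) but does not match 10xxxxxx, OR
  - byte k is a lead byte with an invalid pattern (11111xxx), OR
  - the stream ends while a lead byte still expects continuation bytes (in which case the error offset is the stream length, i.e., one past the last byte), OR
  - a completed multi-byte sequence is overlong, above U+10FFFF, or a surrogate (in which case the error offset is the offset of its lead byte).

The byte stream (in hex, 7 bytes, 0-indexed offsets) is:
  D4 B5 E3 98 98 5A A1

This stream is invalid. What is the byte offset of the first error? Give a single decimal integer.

Byte[0]=D4: 2-byte lead, need 1 cont bytes. acc=0x14
Byte[1]=B5: continuation. acc=(acc<<6)|0x35=0x535
Completed: cp=U+0535 (starts at byte 0)
Byte[2]=E3: 3-byte lead, need 2 cont bytes. acc=0x3
Byte[3]=98: continuation. acc=(acc<<6)|0x18=0xD8
Byte[4]=98: continuation. acc=(acc<<6)|0x18=0x3618
Completed: cp=U+3618 (starts at byte 2)
Byte[5]=5A: 1-byte ASCII. cp=U+005A
Byte[6]=A1: INVALID lead byte (not 0xxx/110x/1110/11110)

Answer: 6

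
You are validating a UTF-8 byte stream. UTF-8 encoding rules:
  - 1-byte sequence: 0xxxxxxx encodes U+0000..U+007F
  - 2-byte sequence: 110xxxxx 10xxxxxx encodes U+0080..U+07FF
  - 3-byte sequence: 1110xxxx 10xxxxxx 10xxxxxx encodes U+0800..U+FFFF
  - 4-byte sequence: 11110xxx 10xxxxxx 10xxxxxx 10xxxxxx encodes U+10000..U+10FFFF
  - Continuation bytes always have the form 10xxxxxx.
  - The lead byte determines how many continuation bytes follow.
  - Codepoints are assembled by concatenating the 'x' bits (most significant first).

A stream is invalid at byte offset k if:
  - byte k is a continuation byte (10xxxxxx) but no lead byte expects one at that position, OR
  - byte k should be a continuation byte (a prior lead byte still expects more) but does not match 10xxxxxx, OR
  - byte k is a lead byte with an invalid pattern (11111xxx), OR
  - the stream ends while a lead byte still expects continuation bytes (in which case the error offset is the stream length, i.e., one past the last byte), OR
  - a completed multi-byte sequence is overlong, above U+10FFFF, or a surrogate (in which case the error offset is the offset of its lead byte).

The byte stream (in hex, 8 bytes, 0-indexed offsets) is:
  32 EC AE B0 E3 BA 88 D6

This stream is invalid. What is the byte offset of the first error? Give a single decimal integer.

Byte[0]=32: 1-byte ASCII. cp=U+0032
Byte[1]=EC: 3-byte lead, need 2 cont bytes. acc=0xC
Byte[2]=AE: continuation. acc=(acc<<6)|0x2E=0x32E
Byte[3]=B0: continuation. acc=(acc<<6)|0x30=0xCBB0
Completed: cp=U+CBB0 (starts at byte 1)
Byte[4]=E3: 3-byte lead, need 2 cont bytes. acc=0x3
Byte[5]=BA: continuation. acc=(acc<<6)|0x3A=0xFA
Byte[6]=88: continuation. acc=(acc<<6)|0x08=0x3E88
Completed: cp=U+3E88 (starts at byte 4)
Byte[7]=D6: 2-byte lead, need 1 cont bytes. acc=0x16
Byte[8]: stream ended, expected continuation. INVALID

Answer: 8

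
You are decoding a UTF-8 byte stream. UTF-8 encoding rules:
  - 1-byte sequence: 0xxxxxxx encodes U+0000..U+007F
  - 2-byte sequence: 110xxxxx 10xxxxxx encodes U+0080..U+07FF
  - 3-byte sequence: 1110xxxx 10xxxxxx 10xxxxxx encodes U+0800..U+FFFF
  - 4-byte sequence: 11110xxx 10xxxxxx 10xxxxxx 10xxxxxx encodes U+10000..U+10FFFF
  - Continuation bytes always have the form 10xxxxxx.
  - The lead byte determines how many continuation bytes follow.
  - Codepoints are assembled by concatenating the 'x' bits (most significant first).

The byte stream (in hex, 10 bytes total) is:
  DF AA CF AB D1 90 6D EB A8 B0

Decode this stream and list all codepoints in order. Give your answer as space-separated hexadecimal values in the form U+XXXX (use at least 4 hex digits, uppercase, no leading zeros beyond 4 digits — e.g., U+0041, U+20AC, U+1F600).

Byte[0]=DF: 2-byte lead, need 1 cont bytes. acc=0x1F
Byte[1]=AA: continuation. acc=(acc<<6)|0x2A=0x7EA
Completed: cp=U+07EA (starts at byte 0)
Byte[2]=CF: 2-byte lead, need 1 cont bytes. acc=0xF
Byte[3]=AB: continuation. acc=(acc<<6)|0x2B=0x3EB
Completed: cp=U+03EB (starts at byte 2)
Byte[4]=D1: 2-byte lead, need 1 cont bytes. acc=0x11
Byte[5]=90: continuation. acc=(acc<<6)|0x10=0x450
Completed: cp=U+0450 (starts at byte 4)
Byte[6]=6D: 1-byte ASCII. cp=U+006D
Byte[7]=EB: 3-byte lead, need 2 cont bytes. acc=0xB
Byte[8]=A8: continuation. acc=(acc<<6)|0x28=0x2E8
Byte[9]=B0: continuation. acc=(acc<<6)|0x30=0xBA30
Completed: cp=U+BA30 (starts at byte 7)

Answer: U+07EA U+03EB U+0450 U+006D U+BA30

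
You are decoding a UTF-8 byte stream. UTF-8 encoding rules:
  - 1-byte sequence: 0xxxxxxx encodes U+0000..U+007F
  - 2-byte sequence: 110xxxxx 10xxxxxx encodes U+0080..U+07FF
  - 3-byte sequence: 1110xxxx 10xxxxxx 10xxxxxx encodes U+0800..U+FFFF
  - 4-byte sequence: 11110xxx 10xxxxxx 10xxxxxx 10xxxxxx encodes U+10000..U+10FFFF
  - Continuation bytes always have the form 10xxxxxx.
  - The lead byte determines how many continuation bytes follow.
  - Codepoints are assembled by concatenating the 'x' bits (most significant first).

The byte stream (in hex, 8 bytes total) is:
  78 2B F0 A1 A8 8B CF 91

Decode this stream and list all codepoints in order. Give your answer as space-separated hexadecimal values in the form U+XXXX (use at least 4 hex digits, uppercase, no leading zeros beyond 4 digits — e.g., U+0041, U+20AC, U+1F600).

Answer: U+0078 U+002B U+21A0B U+03D1

Derivation:
Byte[0]=78: 1-byte ASCII. cp=U+0078
Byte[1]=2B: 1-byte ASCII. cp=U+002B
Byte[2]=F0: 4-byte lead, need 3 cont bytes. acc=0x0
Byte[3]=A1: continuation. acc=(acc<<6)|0x21=0x21
Byte[4]=A8: continuation. acc=(acc<<6)|0x28=0x868
Byte[5]=8B: continuation. acc=(acc<<6)|0x0B=0x21A0B
Completed: cp=U+21A0B (starts at byte 2)
Byte[6]=CF: 2-byte lead, need 1 cont bytes. acc=0xF
Byte[7]=91: continuation. acc=(acc<<6)|0x11=0x3D1
Completed: cp=U+03D1 (starts at byte 6)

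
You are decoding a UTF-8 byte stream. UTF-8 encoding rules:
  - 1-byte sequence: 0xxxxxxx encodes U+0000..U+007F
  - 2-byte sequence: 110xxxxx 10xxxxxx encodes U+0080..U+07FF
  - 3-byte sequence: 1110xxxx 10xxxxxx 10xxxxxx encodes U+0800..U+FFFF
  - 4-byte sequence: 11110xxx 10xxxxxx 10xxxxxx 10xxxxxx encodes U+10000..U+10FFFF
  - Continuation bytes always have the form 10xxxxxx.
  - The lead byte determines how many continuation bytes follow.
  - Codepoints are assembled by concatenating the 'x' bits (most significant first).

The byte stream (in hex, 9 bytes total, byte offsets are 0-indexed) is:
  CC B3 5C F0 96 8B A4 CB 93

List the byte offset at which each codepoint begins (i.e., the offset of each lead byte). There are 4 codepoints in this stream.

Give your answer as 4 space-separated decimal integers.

Byte[0]=CC: 2-byte lead, need 1 cont bytes. acc=0xC
Byte[1]=B3: continuation. acc=(acc<<6)|0x33=0x333
Completed: cp=U+0333 (starts at byte 0)
Byte[2]=5C: 1-byte ASCII. cp=U+005C
Byte[3]=F0: 4-byte lead, need 3 cont bytes. acc=0x0
Byte[4]=96: continuation. acc=(acc<<6)|0x16=0x16
Byte[5]=8B: continuation. acc=(acc<<6)|0x0B=0x58B
Byte[6]=A4: continuation. acc=(acc<<6)|0x24=0x162E4
Completed: cp=U+162E4 (starts at byte 3)
Byte[7]=CB: 2-byte lead, need 1 cont bytes. acc=0xB
Byte[8]=93: continuation. acc=(acc<<6)|0x13=0x2D3
Completed: cp=U+02D3 (starts at byte 7)

Answer: 0 2 3 7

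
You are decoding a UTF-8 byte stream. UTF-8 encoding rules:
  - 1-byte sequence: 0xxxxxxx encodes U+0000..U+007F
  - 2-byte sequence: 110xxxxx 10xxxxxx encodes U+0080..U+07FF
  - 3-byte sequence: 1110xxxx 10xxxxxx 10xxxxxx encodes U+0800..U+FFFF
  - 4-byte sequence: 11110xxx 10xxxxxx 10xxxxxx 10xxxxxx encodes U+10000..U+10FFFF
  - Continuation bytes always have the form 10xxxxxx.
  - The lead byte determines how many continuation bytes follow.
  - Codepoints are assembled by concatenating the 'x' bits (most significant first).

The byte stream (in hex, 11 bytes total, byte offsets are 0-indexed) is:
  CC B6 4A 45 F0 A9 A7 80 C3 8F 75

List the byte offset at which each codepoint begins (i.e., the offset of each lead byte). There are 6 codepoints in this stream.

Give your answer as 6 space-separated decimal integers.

Byte[0]=CC: 2-byte lead, need 1 cont bytes. acc=0xC
Byte[1]=B6: continuation. acc=(acc<<6)|0x36=0x336
Completed: cp=U+0336 (starts at byte 0)
Byte[2]=4A: 1-byte ASCII. cp=U+004A
Byte[3]=45: 1-byte ASCII. cp=U+0045
Byte[4]=F0: 4-byte lead, need 3 cont bytes. acc=0x0
Byte[5]=A9: continuation. acc=(acc<<6)|0x29=0x29
Byte[6]=A7: continuation. acc=(acc<<6)|0x27=0xA67
Byte[7]=80: continuation. acc=(acc<<6)|0x00=0x299C0
Completed: cp=U+299C0 (starts at byte 4)
Byte[8]=C3: 2-byte lead, need 1 cont bytes. acc=0x3
Byte[9]=8F: continuation. acc=(acc<<6)|0x0F=0xCF
Completed: cp=U+00CF (starts at byte 8)
Byte[10]=75: 1-byte ASCII. cp=U+0075

Answer: 0 2 3 4 8 10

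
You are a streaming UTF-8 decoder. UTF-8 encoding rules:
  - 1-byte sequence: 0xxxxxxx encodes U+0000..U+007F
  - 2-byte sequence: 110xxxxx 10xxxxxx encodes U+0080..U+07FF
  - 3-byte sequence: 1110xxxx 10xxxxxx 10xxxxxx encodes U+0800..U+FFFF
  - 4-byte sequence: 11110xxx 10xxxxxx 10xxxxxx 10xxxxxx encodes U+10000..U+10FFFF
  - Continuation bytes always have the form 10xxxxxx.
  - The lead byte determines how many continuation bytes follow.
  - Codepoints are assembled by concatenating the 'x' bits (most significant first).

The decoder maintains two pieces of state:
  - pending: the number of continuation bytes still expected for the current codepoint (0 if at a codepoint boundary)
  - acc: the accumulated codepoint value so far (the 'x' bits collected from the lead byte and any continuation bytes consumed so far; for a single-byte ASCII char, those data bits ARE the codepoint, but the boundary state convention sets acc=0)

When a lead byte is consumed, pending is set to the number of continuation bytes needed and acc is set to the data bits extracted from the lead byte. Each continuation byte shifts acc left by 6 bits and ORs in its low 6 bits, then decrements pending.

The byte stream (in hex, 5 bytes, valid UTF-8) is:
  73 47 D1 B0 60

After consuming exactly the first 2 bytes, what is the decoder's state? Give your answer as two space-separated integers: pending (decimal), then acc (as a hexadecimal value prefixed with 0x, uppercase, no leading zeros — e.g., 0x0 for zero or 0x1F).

Byte[0]=73: 1-byte. pending=0, acc=0x0
Byte[1]=47: 1-byte. pending=0, acc=0x0

Answer: 0 0x0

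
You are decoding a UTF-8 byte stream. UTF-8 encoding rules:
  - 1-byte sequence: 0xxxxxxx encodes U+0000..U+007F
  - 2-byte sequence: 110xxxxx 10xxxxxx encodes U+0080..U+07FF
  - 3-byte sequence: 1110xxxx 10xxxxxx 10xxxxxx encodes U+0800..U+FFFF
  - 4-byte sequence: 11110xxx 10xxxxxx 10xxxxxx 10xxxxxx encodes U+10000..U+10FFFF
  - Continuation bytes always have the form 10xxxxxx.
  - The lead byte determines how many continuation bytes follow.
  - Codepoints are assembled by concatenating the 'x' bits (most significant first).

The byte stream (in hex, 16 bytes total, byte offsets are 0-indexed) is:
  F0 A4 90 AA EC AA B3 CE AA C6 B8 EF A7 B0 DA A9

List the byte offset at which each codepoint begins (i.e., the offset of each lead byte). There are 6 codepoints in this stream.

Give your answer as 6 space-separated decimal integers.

Byte[0]=F0: 4-byte lead, need 3 cont bytes. acc=0x0
Byte[1]=A4: continuation. acc=(acc<<6)|0x24=0x24
Byte[2]=90: continuation. acc=(acc<<6)|0x10=0x910
Byte[3]=AA: continuation. acc=(acc<<6)|0x2A=0x2442A
Completed: cp=U+2442A (starts at byte 0)
Byte[4]=EC: 3-byte lead, need 2 cont bytes. acc=0xC
Byte[5]=AA: continuation. acc=(acc<<6)|0x2A=0x32A
Byte[6]=B3: continuation. acc=(acc<<6)|0x33=0xCAB3
Completed: cp=U+CAB3 (starts at byte 4)
Byte[7]=CE: 2-byte lead, need 1 cont bytes. acc=0xE
Byte[8]=AA: continuation. acc=(acc<<6)|0x2A=0x3AA
Completed: cp=U+03AA (starts at byte 7)
Byte[9]=C6: 2-byte lead, need 1 cont bytes. acc=0x6
Byte[10]=B8: continuation. acc=(acc<<6)|0x38=0x1B8
Completed: cp=U+01B8 (starts at byte 9)
Byte[11]=EF: 3-byte lead, need 2 cont bytes. acc=0xF
Byte[12]=A7: continuation. acc=(acc<<6)|0x27=0x3E7
Byte[13]=B0: continuation. acc=(acc<<6)|0x30=0xF9F0
Completed: cp=U+F9F0 (starts at byte 11)
Byte[14]=DA: 2-byte lead, need 1 cont bytes. acc=0x1A
Byte[15]=A9: continuation. acc=(acc<<6)|0x29=0x6A9
Completed: cp=U+06A9 (starts at byte 14)

Answer: 0 4 7 9 11 14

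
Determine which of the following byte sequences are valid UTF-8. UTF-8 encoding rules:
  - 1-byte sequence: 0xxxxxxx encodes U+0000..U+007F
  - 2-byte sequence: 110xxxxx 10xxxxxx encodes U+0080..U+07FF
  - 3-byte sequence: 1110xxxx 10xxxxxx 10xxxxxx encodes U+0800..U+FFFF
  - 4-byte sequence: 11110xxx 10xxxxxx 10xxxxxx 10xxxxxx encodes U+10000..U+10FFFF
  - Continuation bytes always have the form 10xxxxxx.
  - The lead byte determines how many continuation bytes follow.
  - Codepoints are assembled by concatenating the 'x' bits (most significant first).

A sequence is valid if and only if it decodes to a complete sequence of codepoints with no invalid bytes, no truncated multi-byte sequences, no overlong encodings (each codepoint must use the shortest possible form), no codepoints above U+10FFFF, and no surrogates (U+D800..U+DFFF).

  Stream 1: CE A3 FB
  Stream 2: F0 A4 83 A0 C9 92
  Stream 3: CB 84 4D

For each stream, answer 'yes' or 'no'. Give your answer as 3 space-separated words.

Stream 1: error at byte offset 2. INVALID
Stream 2: decodes cleanly. VALID
Stream 3: decodes cleanly. VALID

Answer: no yes yes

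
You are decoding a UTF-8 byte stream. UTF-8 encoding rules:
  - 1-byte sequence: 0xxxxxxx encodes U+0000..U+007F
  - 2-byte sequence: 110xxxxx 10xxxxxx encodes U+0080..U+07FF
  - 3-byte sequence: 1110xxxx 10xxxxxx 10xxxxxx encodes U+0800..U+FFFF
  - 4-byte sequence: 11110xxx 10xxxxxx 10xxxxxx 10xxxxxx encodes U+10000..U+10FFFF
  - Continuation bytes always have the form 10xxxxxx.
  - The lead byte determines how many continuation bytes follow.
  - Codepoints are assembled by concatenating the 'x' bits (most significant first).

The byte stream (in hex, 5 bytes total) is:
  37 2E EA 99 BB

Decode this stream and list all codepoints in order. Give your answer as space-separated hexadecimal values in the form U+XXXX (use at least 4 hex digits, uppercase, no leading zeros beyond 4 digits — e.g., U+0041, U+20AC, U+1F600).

Answer: U+0037 U+002E U+A67B

Derivation:
Byte[0]=37: 1-byte ASCII. cp=U+0037
Byte[1]=2E: 1-byte ASCII. cp=U+002E
Byte[2]=EA: 3-byte lead, need 2 cont bytes. acc=0xA
Byte[3]=99: continuation. acc=(acc<<6)|0x19=0x299
Byte[4]=BB: continuation. acc=(acc<<6)|0x3B=0xA67B
Completed: cp=U+A67B (starts at byte 2)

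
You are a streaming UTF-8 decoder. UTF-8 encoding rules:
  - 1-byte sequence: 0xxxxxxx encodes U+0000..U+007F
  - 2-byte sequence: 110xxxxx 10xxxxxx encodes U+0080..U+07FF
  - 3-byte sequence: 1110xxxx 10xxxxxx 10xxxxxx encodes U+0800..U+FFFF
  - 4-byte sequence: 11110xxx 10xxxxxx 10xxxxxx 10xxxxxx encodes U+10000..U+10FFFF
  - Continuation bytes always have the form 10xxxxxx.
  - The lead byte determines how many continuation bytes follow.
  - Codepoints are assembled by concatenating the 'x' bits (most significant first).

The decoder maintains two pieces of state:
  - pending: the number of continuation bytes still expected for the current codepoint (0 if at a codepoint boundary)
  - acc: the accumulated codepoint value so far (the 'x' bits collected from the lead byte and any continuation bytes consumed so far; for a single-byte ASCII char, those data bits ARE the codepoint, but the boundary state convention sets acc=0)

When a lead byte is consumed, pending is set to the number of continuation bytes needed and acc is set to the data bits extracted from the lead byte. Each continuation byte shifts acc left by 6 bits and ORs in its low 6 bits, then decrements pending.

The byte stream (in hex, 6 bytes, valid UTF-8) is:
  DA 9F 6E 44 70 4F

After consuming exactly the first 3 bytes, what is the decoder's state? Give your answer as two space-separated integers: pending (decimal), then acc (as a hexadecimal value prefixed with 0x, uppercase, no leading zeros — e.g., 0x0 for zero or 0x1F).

Byte[0]=DA: 2-byte lead. pending=1, acc=0x1A
Byte[1]=9F: continuation. acc=(acc<<6)|0x1F=0x69F, pending=0
Byte[2]=6E: 1-byte. pending=0, acc=0x0

Answer: 0 0x0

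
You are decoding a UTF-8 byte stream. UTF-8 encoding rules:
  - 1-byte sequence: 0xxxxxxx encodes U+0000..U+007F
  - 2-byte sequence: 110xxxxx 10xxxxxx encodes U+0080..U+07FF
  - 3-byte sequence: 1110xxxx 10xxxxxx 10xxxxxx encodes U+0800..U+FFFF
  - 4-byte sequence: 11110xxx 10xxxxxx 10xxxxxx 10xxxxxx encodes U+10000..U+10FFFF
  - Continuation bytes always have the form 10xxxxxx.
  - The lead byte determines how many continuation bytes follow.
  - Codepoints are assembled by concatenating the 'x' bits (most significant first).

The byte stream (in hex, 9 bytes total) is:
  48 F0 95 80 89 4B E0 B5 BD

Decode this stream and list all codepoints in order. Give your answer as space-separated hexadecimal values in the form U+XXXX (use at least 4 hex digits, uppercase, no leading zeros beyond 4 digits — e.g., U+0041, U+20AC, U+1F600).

Answer: U+0048 U+15009 U+004B U+0D7D

Derivation:
Byte[0]=48: 1-byte ASCII. cp=U+0048
Byte[1]=F0: 4-byte lead, need 3 cont bytes. acc=0x0
Byte[2]=95: continuation. acc=(acc<<6)|0x15=0x15
Byte[3]=80: continuation. acc=(acc<<6)|0x00=0x540
Byte[4]=89: continuation. acc=(acc<<6)|0x09=0x15009
Completed: cp=U+15009 (starts at byte 1)
Byte[5]=4B: 1-byte ASCII. cp=U+004B
Byte[6]=E0: 3-byte lead, need 2 cont bytes. acc=0x0
Byte[7]=B5: continuation. acc=(acc<<6)|0x35=0x35
Byte[8]=BD: continuation. acc=(acc<<6)|0x3D=0xD7D
Completed: cp=U+0D7D (starts at byte 6)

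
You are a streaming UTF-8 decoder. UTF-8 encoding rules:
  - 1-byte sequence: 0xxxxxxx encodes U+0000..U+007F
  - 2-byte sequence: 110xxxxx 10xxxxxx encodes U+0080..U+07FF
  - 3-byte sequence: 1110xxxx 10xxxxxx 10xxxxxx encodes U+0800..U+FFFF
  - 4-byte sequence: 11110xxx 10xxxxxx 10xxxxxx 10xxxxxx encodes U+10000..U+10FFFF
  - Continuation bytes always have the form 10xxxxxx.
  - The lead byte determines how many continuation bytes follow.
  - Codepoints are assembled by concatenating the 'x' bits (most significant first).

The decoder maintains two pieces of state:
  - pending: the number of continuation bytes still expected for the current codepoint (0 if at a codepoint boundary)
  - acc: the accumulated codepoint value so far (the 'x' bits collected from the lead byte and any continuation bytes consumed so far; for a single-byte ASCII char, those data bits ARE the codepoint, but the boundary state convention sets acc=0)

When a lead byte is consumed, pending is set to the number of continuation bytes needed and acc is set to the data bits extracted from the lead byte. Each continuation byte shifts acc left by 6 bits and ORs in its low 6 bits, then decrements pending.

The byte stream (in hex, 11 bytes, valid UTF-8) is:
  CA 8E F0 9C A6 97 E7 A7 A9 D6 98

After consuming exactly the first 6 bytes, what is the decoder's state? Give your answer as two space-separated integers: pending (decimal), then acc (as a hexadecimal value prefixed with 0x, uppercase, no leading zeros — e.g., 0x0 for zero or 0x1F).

Answer: 0 0x1C997

Derivation:
Byte[0]=CA: 2-byte lead. pending=1, acc=0xA
Byte[1]=8E: continuation. acc=(acc<<6)|0x0E=0x28E, pending=0
Byte[2]=F0: 4-byte lead. pending=3, acc=0x0
Byte[3]=9C: continuation. acc=(acc<<6)|0x1C=0x1C, pending=2
Byte[4]=A6: continuation. acc=(acc<<6)|0x26=0x726, pending=1
Byte[5]=97: continuation. acc=(acc<<6)|0x17=0x1C997, pending=0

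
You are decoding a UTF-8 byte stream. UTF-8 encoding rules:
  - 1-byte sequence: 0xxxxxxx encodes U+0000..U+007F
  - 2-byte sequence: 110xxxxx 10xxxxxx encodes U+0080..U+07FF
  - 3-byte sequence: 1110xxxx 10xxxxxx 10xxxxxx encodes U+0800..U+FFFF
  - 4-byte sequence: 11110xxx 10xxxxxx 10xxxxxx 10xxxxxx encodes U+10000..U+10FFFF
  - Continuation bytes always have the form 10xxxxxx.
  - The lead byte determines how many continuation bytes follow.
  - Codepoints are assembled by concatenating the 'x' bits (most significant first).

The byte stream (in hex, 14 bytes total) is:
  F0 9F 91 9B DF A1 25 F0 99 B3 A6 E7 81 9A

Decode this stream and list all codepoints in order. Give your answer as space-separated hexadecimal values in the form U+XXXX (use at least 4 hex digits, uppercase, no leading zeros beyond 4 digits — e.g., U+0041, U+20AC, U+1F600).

Byte[0]=F0: 4-byte lead, need 3 cont bytes. acc=0x0
Byte[1]=9F: continuation. acc=(acc<<6)|0x1F=0x1F
Byte[2]=91: continuation. acc=(acc<<6)|0x11=0x7D1
Byte[3]=9B: continuation. acc=(acc<<6)|0x1B=0x1F45B
Completed: cp=U+1F45B (starts at byte 0)
Byte[4]=DF: 2-byte lead, need 1 cont bytes. acc=0x1F
Byte[5]=A1: continuation. acc=(acc<<6)|0x21=0x7E1
Completed: cp=U+07E1 (starts at byte 4)
Byte[6]=25: 1-byte ASCII. cp=U+0025
Byte[7]=F0: 4-byte lead, need 3 cont bytes. acc=0x0
Byte[8]=99: continuation. acc=(acc<<6)|0x19=0x19
Byte[9]=B3: continuation. acc=(acc<<6)|0x33=0x673
Byte[10]=A6: continuation. acc=(acc<<6)|0x26=0x19CE6
Completed: cp=U+19CE6 (starts at byte 7)
Byte[11]=E7: 3-byte lead, need 2 cont bytes. acc=0x7
Byte[12]=81: continuation. acc=(acc<<6)|0x01=0x1C1
Byte[13]=9A: continuation. acc=(acc<<6)|0x1A=0x705A
Completed: cp=U+705A (starts at byte 11)

Answer: U+1F45B U+07E1 U+0025 U+19CE6 U+705A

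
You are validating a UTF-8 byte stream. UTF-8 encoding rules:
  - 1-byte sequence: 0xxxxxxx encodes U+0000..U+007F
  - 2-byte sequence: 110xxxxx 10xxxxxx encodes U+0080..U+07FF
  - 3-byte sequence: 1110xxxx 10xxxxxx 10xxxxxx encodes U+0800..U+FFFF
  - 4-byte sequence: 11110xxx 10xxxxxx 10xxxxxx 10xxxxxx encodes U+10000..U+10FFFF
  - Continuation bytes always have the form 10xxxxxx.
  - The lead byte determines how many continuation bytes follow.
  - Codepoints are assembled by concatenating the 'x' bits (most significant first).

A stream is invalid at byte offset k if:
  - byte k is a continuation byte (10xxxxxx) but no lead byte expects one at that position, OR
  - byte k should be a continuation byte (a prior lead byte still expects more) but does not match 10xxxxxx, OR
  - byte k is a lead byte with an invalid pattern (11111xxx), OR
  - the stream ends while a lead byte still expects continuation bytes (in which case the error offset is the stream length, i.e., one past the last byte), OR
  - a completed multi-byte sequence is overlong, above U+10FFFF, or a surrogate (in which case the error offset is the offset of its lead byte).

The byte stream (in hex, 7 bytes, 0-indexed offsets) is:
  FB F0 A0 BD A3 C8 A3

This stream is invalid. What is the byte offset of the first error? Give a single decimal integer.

Answer: 0

Derivation:
Byte[0]=FB: INVALID lead byte (not 0xxx/110x/1110/11110)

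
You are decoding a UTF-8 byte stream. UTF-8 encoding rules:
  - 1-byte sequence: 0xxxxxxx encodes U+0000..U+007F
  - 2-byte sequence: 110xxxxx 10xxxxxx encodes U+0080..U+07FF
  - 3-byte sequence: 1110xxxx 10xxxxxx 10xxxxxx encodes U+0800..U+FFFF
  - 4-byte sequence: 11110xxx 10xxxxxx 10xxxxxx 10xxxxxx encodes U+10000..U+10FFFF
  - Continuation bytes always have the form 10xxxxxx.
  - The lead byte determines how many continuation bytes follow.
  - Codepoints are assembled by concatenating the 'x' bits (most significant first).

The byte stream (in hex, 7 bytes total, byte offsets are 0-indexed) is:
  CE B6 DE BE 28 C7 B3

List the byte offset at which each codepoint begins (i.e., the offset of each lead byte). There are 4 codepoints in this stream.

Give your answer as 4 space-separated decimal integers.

Answer: 0 2 4 5

Derivation:
Byte[0]=CE: 2-byte lead, need 1 cont bytes. acc=0xE
Byte[1]=B6: continuation. acc=(acc<<6)|0x36=0x3B6
Completed: cp=U+03B6 (starts at byte 0)
Byte[2]=DE: 2-byte lead, need 1 cont bytes. acc=0x1E
Byte[3]=BE: continuation. acc=(acc<<6)|0x3E=0x7BE
Completed: cp=U+07BE (starts at byte 2)
Byte[4]=28: 1-byte ASCII. cp=U+0028
Byte[5]=C7: 2-byte lead, need 1 cont bytes. acc=0x7
Byte[6]=B3: continuation. acc=(acc<<6)|0x33=0x1F3
Completed: cp=U+01F3 (starts at byte 5)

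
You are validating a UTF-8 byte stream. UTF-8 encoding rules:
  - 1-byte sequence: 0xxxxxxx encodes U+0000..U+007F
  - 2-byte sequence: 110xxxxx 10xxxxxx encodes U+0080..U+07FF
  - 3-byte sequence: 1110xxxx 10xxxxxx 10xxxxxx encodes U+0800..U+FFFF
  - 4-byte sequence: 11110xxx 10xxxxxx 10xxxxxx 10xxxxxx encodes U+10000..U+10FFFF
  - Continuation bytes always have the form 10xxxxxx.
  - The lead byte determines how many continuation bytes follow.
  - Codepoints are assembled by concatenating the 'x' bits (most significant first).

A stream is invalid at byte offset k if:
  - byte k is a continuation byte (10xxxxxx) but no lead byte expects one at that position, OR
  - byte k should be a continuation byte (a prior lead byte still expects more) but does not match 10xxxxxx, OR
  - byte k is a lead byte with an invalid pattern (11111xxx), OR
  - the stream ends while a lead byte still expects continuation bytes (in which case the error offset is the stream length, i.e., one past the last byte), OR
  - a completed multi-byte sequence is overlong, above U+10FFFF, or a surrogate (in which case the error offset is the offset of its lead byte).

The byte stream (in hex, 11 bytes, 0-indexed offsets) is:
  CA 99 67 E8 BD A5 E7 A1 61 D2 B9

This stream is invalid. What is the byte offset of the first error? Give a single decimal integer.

Answer: 8

Derivation:
Byte[0]=CA: 2-byte lead, need 1 cont bytes. acc=0xA
Byte[1]=99: continuation. acc=(acc<<6)|0x19=0x299
Completed: cp=U+0299 (starts at byte 0)
Byte[2]=67: 1-byte ASCII. cp=U+0067
Byte[3]=E8: 3-byte lead, need 2 cont bytes. acc=0x8
Byte[4]=BD: continuation. acc=(acc<<6)|0x3D=0x23D
Byte[5]=A5: continuation. acc=(acc<<6)|0x25=0x8F65
Completed: cp=U+8F65 (starts at byte 3)
Byte[6]=E7: 3-byte lead, need 2 cont bytes. acc=0x7
Byte[7]=A1: continuation. acc=(acc<<6)|0x21=0x1E1
Byte[8]=61: expected 10xxxxxx continuation. INVALID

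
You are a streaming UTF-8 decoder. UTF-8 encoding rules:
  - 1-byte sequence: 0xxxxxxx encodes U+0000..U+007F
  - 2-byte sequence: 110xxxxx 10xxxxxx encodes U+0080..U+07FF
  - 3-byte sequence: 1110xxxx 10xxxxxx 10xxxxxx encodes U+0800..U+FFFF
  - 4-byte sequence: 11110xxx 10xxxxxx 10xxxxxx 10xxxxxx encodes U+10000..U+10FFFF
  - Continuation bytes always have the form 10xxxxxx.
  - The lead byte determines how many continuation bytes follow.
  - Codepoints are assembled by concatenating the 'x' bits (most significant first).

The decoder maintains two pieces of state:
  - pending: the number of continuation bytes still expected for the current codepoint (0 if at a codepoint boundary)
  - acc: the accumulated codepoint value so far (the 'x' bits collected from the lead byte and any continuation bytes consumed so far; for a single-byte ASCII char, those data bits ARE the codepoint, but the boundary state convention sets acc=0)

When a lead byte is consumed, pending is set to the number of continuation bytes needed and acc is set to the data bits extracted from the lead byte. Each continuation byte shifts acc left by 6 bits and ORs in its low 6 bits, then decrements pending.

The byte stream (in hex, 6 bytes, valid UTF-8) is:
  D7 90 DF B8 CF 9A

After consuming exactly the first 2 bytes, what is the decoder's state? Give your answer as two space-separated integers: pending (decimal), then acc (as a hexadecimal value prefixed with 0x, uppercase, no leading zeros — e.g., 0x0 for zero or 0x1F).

Byte[0]=D7: 2-byte lead. pending=1, acc=0x17
Byte[1]=90: continuation. acc=(acc<<6)|0x10=0x5D0, pending=0

Answer: 0 0x5D0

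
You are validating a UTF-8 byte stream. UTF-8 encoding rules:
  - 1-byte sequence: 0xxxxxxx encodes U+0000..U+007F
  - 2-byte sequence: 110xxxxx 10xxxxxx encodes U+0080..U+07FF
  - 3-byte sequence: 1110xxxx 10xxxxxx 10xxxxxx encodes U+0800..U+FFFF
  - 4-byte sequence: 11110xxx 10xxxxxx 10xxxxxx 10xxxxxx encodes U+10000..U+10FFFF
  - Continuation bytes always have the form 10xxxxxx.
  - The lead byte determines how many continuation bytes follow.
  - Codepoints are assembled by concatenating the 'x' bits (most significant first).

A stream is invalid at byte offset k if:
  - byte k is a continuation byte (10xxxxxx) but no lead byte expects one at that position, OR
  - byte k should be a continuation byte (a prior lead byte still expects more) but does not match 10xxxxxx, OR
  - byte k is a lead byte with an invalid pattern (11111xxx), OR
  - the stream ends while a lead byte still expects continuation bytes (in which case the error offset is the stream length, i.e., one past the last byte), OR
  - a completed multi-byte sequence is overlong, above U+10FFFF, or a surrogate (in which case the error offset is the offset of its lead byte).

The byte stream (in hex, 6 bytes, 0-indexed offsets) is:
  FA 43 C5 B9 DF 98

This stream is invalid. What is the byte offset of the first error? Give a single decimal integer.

Answer: 0

Derivation:
Byte[0]=FA: INVALID lead byte (not 0xxx/110x/1110/11110)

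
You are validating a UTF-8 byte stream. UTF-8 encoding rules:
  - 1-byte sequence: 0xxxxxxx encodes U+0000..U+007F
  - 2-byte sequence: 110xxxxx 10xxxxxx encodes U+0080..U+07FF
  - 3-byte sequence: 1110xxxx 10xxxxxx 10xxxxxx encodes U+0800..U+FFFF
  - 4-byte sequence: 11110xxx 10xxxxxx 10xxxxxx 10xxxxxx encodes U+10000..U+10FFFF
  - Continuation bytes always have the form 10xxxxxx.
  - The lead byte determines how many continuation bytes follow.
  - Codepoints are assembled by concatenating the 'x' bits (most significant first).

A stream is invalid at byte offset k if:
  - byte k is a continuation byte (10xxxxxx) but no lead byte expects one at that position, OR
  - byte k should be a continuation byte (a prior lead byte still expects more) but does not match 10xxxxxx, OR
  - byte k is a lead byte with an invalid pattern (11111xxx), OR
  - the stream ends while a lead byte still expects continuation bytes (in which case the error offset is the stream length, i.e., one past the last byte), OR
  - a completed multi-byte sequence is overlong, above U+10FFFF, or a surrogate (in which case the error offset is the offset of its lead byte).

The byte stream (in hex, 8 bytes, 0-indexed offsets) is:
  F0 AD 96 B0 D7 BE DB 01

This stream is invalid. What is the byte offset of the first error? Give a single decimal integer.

Byte[0]=F0: 4-byte lead, need 3 cont bytes. acc=0x0
Byte[1]=AD: continuation. acc=(acc<<6)|0x2D=0x2D
Byte[2]=96: continuation. acc=(acc<<6)|0x16=0xB56
Byte[3]=B0: continuation. acc=(acc<<6)|0x30=0x2D5B0
Completed: cp=U+2D5B0 (starts at byte 0)
Byte[4]=D7: 2-byte lead, need 1 cont bytes. acc=0x17
Byte[5]=BE: continuation. acc=(acc<<6)|0x3E=0x5FE
Completed: cp=U+05FE (starts at byte 4)
Byte[6]=DB: 2-byte lead, need 1 cont bytes. acc=0x1B
Byte[7]=01: expected 10xxxxxx continuation. INVALID

Answer: 7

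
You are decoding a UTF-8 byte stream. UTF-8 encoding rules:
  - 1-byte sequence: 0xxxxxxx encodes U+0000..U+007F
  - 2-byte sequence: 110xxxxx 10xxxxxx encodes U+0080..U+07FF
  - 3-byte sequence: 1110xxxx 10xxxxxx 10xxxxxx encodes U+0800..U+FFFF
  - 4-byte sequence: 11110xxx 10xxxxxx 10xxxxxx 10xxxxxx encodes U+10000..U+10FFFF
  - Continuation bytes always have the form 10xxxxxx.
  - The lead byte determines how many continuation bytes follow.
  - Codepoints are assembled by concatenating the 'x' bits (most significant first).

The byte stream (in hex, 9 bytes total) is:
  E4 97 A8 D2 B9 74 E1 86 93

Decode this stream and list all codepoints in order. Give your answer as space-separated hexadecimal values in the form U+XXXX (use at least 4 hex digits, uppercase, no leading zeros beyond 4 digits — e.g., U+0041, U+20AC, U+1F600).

Byte[0]=E4: 3-byte lead, need 2 cont bytes. acc=0x4
Byte[1]=97: continuation. acc=(acc<<6)|0x17=0x117
Byte[2]=A8: continuation. acc=(acc<<6)|0x28=0x45E8
Completed: cp=U+45E8 (starts at byte 0)
Byte[3]=D2: 2-byte lead, need 1 cont bytes. acc=0x12
Byte[4]=B9: continuation. acc=(acc<<6)|0x39=0x4B9
Completed: cp=U+04B9 (starts at byte 3)
Byte[5]=74: 1-byte ASCII. cp=U+0074
Byte[6]=E1: 3-byte lead, need 2 cont bytes. acc=0x1
Byte[7]=86: continuation. acc=(acc<<6)|0x06=0x46
Byte[8]=93: continuation. acc=(acc<<6)|0x13=0x1193
Completed: cp=U+1193 (starts at byte 6)

Answer: U+45E8 U+04B9 U+0074 U+1193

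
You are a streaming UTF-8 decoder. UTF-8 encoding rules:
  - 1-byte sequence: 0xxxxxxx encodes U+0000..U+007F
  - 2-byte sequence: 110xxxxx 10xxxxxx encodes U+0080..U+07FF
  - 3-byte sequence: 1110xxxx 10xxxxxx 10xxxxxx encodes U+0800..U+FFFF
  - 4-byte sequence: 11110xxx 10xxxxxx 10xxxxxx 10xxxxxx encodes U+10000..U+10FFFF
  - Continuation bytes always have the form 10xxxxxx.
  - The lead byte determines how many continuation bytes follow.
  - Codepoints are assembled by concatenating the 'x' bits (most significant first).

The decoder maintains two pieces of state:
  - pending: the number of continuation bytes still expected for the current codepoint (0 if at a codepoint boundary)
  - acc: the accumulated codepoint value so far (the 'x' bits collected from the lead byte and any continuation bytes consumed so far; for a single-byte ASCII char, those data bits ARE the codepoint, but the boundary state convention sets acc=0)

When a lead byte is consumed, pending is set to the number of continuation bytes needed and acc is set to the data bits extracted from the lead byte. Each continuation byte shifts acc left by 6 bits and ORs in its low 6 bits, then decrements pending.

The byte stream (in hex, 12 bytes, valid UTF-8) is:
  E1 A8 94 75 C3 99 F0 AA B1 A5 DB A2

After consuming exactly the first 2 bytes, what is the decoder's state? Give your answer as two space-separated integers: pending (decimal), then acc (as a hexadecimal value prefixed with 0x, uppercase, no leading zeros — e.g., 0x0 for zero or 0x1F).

Byte[0]=E1: 3-byte lead. pending=2, acc=0x1
Byte[1]=A8: continuation. acc=(acc<<6)|0x28=0x68, pending=1

Answer: 1 0x68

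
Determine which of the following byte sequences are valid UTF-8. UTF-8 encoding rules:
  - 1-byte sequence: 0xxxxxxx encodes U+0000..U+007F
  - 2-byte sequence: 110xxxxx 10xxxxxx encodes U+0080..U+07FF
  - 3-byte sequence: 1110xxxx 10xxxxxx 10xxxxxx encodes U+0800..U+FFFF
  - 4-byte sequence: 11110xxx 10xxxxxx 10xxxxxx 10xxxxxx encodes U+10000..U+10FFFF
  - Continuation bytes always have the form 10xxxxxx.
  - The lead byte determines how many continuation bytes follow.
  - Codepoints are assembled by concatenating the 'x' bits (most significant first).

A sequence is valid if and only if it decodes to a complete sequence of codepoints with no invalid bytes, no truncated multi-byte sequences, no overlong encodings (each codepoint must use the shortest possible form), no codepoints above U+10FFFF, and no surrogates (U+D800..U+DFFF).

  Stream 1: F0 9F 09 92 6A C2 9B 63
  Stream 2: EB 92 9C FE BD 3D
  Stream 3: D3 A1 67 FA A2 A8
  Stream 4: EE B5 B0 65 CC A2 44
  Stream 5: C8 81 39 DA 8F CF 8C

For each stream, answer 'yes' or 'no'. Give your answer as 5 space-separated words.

Answer: no no no yes yes

Derivation:
Stream 1: error at byte offset 2. INVALID
Stream 2: error at byte offset 3. INVALID
Stream 3: error at byte offset 3. INVALID
Stream 4: decodes cleanly. VALID
Stream 5: decodes cleanly. VALID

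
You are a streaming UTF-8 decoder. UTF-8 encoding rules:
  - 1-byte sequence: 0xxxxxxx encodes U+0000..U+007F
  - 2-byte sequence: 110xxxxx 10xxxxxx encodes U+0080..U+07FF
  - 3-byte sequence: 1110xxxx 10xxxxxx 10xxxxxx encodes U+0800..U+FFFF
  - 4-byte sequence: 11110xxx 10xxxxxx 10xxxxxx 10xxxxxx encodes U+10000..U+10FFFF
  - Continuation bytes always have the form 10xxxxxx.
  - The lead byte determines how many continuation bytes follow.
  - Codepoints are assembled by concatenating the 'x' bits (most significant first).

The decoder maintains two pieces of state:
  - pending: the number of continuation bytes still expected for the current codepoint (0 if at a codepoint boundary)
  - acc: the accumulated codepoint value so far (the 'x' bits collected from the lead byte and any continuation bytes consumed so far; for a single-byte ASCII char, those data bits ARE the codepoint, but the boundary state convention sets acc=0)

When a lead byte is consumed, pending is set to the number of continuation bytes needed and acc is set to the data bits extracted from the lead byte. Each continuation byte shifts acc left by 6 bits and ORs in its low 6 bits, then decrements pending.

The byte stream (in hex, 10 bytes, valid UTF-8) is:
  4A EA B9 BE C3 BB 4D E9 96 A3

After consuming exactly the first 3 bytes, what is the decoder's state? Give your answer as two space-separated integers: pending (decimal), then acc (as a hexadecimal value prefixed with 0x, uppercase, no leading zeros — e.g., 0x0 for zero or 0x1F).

Byte[0]=4A: 1-byte. pending=0, acc=0x0
Byte[1]=EA: 3-byte lead. pending=2, acc=0xA
Byte[2]=B9: continuation. acc=(acc<<6)|0x39=0x2B9, pending=1

Answer: 1 0x2B9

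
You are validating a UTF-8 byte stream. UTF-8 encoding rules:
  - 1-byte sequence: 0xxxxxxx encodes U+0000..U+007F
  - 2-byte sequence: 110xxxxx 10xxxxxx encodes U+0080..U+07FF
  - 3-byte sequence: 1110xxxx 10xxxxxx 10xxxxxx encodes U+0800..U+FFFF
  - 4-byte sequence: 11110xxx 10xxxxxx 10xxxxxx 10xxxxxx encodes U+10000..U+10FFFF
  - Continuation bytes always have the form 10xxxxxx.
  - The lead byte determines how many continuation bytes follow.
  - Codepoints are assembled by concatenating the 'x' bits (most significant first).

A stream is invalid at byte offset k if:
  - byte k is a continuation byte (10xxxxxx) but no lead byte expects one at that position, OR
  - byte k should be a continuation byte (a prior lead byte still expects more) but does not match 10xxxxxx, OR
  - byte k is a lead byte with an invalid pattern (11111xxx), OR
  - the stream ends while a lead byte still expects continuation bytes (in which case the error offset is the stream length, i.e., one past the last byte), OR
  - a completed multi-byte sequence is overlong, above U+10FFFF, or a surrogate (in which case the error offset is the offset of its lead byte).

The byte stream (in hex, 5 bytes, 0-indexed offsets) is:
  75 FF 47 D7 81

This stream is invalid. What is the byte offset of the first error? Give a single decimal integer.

Byte[0]=75: 1-byte ASCII. cp=U+0075
Byte[1]=FF: INVALID lead byte (not 0xxx/110x/1110/11110)

Answer: 1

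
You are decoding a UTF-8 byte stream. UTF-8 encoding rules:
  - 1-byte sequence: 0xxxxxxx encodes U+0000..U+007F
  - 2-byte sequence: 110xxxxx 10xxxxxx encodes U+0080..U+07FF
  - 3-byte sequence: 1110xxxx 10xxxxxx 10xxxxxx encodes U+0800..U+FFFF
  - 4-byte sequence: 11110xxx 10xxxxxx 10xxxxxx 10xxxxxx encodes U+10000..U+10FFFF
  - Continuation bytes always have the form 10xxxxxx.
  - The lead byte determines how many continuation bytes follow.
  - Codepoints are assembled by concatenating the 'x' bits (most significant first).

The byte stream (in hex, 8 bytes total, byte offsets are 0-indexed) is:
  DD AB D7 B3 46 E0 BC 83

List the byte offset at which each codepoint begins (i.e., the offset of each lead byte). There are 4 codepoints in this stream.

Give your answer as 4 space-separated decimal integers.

Answer: 0 2 4 5

Derivation:
Byte[0]=DD: 2-byte lead, need 1 cont bytes. acc=0x1D
Byte[1]=AB: continuation. acc=(acc<<6)|0x2B=0x76B
Completed: cp=U+076B (starts at byte 0)
Byte[2]=D7: 2-byte lead, need 1 cont bytes. acc=0x17
Byte[3]=B3: continuation. acc=(acc<<6)|0x33=0x5F3
Completed: cp=U+05F3 (starts at byte 2)
Byte[4]=46: 1-byte ASCII. cp=U+0046
Byte[5]=E0: 3-byte lead, need 2 cont bytes. acc=0x0
Byte[6]=BC: continuation. acc=(acc<<6)|0x3C=0x3C
Byte[7]=83: continuation. acc=(acc<<6)|0x03=0xF03
Completed: cp=U+0F03 (starts at byte 5)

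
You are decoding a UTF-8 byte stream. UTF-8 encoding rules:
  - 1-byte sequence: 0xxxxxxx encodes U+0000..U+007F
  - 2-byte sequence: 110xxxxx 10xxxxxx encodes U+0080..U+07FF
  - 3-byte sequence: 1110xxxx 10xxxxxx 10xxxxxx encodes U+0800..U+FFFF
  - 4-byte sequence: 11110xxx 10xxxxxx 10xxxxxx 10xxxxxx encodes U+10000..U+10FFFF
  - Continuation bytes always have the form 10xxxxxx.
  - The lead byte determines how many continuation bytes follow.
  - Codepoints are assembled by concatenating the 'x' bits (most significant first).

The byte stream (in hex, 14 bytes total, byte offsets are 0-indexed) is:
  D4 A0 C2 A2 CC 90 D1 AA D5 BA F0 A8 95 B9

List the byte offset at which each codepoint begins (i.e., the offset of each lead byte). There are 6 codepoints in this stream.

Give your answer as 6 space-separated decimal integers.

Byte[0]=D4: 2-byte lead, need 1 cont bytes. acc=0x14
Byte[1]=A0: continuation. acc=(acc<<6)|0x20=0x520
Completed: cp=U+0520 (starts at byte 0)
Byte[2]=C2: 2-byte lead, need 1 cont bytes. acc=0x2
Byte[3]=A2: continuation. acc=(acc<<6)|0x22=0xA2
Completed: cp=U+00A2 (starts at byte 2)
Byte[4]=CC: 2-byte lead, need 1 cont bytes. acc=0xC
Byte[5]=90: continuation. acc=(acc<<6)|0x10=0x310
Completed: cp=U+0310 (starts at byte 4)
Byte[6]=D1: 2-byte lead, need 1 cont bytes. acc=0x11
Byte[7]=AA: continuation. acc=(acc<<6)|0x2A=0x46A
Completed: cp=U+046A (starts at byte 6)
Byte[8]=D5: 2-byte lead, need 1 cont bytes. acc=0x15
Byte[9]=BA: continuation. acc=(acc<<6)|0x3A=0x57A
Completed: cp=U+057A (starts at byte 8)
Byte[10]=F0: 4-byte lead, need 3 cont bytes. acc=0x0
Byte[11]=A8: continuation. acc=(acc<<6)|0x28=0x28
Byte[12]=95: continuation. acc=(acc<<6)|0x15=0xA15
Byte[13]=B9: continuation. acc=(acc<<6)|0x39=0x28579
Completed: cp=U+28579 (starts at byte 10)

Answer: 0 2 4 6 8 10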